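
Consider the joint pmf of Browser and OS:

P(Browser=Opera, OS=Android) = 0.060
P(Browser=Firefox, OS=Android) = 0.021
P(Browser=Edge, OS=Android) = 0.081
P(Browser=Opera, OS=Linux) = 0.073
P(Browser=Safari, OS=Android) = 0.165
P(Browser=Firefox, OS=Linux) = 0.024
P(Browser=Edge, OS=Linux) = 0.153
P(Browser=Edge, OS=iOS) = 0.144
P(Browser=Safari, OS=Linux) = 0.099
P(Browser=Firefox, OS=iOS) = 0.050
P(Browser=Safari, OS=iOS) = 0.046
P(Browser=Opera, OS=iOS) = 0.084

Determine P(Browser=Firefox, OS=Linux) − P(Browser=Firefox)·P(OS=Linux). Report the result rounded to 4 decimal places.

-0.0092

P(Browser=Firefox) = 0.024 + 0.050 + 0.021 = 0.095.
P(OS=Linux) = 0.024 + 0.099 + 0.153 + 0.073 = 0.349.
P(Browser=Firefox, OS=Linux) − P(Browser=Firefox)P(OS=Linux) = 0.024 − 0.095×0.349 = -0.0092.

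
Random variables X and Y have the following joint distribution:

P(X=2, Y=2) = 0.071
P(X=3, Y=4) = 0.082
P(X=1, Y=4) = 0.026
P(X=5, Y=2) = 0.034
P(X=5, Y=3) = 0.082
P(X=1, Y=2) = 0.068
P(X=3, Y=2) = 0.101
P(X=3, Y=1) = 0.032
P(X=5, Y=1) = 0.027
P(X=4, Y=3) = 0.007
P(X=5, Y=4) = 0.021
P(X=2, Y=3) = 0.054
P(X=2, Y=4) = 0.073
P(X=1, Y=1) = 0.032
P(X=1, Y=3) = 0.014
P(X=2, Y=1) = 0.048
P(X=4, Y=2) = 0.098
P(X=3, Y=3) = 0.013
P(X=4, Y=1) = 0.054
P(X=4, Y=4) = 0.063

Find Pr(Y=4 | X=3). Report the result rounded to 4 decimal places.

P(X=3) = 0.032 + 0.101 + 0.013 + 0.082 = 0.228.
P(Y=4 | X=3) = 0.082/0.228 = 0.3596.

0.3596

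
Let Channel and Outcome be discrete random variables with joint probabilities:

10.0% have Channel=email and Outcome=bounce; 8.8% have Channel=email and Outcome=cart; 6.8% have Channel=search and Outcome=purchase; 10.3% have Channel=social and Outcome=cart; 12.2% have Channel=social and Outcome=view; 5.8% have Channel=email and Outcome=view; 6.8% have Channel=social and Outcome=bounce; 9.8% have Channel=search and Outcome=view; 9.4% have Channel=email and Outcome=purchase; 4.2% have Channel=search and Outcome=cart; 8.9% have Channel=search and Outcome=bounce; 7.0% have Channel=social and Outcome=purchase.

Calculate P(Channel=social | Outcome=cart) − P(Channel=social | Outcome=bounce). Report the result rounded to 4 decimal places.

0.1775

P(Outcome=cart) = 0.088 + 0.042 + 0.103 = 0.233; P(Channel=social | Outcome=cart) = 0.103/0.233 = 0.44206.
P(Outcome=bounce) = 0.100 + 0.089 + 0.068 = 0.257; P(Channel=social | Outcome=bounce) = 0.068/0.257 = 0.26459.
Difference = 0.1775.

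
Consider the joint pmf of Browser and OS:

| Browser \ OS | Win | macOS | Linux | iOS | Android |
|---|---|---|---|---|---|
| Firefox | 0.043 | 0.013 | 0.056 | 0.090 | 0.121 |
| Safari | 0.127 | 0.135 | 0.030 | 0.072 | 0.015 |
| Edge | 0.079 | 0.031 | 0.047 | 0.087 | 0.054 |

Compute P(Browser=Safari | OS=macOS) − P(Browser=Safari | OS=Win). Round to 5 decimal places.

0.24415

P(OS=macOS) = 0.013 + 0.135 + 0.031 = 0.179; P(Browser=Safari | OS=macOS) = 0.135/0.179 = 0.754190.
P(OS=Win) = 0.043 + 0.127 + 0.079 = 0.249; P(Browser=Safari | OS=Win) = 0.127/0.249 = 0.510040.
Difference = 0.24415.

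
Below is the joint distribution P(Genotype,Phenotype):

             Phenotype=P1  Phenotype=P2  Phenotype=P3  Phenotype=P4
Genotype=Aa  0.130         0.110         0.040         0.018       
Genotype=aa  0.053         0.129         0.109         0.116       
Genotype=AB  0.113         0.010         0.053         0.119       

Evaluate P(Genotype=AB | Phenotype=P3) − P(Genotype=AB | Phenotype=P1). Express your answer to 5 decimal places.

P(Phenotype=P3) = 0.040 + 0.109 + 0.053 = 0.202; P(Genotype=AB | Phenotype=P3) = 0.053/0.202 = 0.262376.
P(Phenotype=P1) = 0.130 + 0.053 + 0.113 = 0.296; P(Genotype=AB | Phenotype=P1) = 0.113/0.296 = 0.381757.
Difference = -0.11938.

-0.11938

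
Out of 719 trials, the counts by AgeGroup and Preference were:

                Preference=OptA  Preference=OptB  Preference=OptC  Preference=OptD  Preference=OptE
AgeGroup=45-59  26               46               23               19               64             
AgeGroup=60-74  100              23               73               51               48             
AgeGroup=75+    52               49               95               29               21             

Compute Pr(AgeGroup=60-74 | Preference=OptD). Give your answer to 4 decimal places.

0.5152

Total with Preference=OptD: 19 + 51 + 29 = 99.
P(AgeGroup=60-74 | Preference=OptD) = 51/99 = 0.5152.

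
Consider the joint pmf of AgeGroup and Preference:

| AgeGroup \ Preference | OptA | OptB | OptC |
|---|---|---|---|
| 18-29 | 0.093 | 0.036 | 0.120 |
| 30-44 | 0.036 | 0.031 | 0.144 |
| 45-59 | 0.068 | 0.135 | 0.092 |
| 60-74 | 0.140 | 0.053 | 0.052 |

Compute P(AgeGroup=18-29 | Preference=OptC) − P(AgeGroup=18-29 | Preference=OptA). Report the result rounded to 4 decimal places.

0.0182

P(Preference=OptC) = 0.120 + 0.144 + 0.092 + 0.052 = 0.408; P(AgeGroup=18-29 | Preference=OptC) = 0.120/0.408 = 0.29412.
P(Preference=OptA) = 0.093 + 0.036 + 0.068 + 0.140 = 0.337; P(AgeGroup=18-29 | Preference=OptA) = 0.093/0.337 = 0.27596.
Difference = 0.0182.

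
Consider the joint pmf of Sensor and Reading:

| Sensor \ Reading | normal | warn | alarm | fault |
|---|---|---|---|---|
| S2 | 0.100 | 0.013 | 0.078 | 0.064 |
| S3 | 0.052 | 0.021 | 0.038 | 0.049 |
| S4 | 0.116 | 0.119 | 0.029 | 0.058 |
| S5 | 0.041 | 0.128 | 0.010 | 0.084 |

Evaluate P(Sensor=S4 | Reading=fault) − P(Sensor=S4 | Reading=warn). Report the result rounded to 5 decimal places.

P(Reading=fault) = 0.064 + 0.049 + 0.058 + 0.084 = 0.255; P(Sensor=S4 | Reading=fault) = 0.058/0.255 = 0.227451.
P(Reading=warn) = 0.013 + 0.021 + 0.119 + 0.128 = 0.281; P(Sensor=S4 | Reading=warn) = 0.119/0.281 = 0.423488.
Difference = -0.19604.

-0.19604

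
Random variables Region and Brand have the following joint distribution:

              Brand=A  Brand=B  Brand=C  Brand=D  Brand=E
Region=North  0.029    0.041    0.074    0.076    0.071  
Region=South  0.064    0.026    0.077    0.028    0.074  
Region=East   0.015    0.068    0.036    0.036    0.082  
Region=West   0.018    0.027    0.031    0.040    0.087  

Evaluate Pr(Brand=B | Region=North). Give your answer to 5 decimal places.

0.14089

P(Region=North) = 0.029 + 0.041 + 0.074 + 0.076 + 0.071 = 0.291.
P(Brand=B | Region=North) = 0.041/0.291 = 0.14089.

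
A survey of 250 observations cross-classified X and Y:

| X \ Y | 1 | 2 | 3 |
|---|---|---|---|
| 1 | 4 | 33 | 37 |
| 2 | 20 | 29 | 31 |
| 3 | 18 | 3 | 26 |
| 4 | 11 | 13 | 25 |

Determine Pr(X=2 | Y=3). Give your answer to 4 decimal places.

Total with Y=3: 37 + 31 + 26 + 25 = 119.
P(X=2 | Y=3) = 31/119 = 0.2605.

0.2605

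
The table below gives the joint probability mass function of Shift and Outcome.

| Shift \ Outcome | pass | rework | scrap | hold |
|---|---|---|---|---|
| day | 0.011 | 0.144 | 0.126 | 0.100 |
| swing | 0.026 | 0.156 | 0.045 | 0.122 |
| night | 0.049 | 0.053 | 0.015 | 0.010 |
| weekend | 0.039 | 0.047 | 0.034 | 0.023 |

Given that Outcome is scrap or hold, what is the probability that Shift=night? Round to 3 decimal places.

P(Outcome=scrap) = 0.126 + 0.045 + 0.015 + 0.034 = 0.220.
P(Outcome=hold) = 0.100 + 0.122 + 0.010 + 0.023 = 0.255.
P(Outcome ∈ {scrap, hold}) = 0.220 + 0.255 = 0.475; P(Shift=night, Outcome ∈ {scrap, hold}) = 0.015 + 0.010 = 0.025.
P(Shift=night | Outcome ∈ {scrap, hold}) = 0.025/0.475 = 0.053.

0.053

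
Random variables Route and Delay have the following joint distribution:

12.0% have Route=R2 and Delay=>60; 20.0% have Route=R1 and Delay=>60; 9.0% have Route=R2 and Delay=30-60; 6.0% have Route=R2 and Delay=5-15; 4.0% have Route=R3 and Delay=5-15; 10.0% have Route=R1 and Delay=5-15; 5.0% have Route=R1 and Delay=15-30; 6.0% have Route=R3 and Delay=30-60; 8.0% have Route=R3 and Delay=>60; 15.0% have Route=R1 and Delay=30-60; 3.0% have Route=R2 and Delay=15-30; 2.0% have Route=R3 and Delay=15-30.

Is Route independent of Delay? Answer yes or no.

yes

Every cell satisfies P(Route,Delay) = P(Route)·P(Delay). For instance P(Route=R1) = 0.500, P(Delay=30-60) = 0.300, and 0.500×0.300 = 0.150 matches the joint entry. So Route and Delay are independent.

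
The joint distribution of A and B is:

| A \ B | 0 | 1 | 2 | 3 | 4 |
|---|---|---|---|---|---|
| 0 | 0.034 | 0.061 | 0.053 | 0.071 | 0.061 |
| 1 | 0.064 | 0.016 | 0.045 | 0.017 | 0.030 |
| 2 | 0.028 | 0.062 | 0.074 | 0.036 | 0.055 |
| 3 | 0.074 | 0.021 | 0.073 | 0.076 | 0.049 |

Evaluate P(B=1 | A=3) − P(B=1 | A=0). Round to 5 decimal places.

P(A=3) = 0.074 + 0.021 + 0.073 + 0.076 + 0.049 = 0.293; P(B=1 | A=3) = 0.021/0.293 = 0.071672.
P(A=0) = 0.034 + 0.061 + 0.053 + 0.071 + 0.061 = 0.280; P(B=1 | A=0) = 0.061/0.280 = 0.217857.
Difference = -0.14618.

-0.14618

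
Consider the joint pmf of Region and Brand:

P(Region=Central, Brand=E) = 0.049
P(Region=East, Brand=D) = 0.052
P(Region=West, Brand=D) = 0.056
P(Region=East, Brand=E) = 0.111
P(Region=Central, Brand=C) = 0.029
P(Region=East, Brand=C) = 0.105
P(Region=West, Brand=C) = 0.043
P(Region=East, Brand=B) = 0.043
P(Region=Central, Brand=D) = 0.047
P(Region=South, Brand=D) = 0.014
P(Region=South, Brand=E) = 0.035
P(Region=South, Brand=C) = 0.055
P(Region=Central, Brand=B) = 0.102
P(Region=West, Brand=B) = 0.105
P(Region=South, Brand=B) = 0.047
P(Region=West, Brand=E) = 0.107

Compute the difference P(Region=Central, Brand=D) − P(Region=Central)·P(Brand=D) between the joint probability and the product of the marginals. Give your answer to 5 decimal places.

P(Region=Central) = 0.102 + 0.029 + 0.047 + 0.049 = 0.227.
P(Brand=D) = 0.014 + 0.052 + 0.056 + 0.047 = 0.169.
P(Region=Central, Brand=D) − P(Region=Central)P(Brand=D) = 0.047 − 0.227×0.169 = 0.00864.

0.00864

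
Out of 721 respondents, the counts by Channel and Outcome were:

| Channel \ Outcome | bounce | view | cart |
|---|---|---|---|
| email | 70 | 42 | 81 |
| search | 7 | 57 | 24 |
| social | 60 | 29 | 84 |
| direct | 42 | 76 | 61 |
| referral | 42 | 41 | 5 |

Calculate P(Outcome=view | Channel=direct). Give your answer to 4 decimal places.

0.4246

Total with Channel=direct: 42 + 76 + 61 = 179.
P(Outcome=view | Channel=direct) = 76/179 = 0.4246.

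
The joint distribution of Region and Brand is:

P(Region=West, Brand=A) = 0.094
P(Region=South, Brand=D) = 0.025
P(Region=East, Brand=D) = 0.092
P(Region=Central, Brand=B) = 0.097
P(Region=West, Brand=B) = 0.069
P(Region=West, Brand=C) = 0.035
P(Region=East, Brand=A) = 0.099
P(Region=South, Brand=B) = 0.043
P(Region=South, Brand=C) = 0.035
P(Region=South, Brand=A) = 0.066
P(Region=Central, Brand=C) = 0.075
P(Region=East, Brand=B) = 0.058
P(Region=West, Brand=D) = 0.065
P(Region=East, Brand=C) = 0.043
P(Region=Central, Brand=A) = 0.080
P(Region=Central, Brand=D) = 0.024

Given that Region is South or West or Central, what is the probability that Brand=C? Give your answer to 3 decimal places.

P(Region=South) = 0.066 + 0.043 + 0.035 + 0.025 = 0.169.
P(Region=West) = 0.094 + 0.069 + 0.035 + 0.065 = 0.263.
P(Region=Central) = 0.080 + 0.097 + 0.075 + 0.024 = 0.276.
P(Region ∈ {South, West, Central}) = 0.169 + 0.263 + 0.276 = 0.708; P(Brand=C, Region ∈ {South, West, Central}) = 0.035 + 0.035 + 0.075 = 0.145.
P(Brand=C | Region ∈ {South, West, Central}) = 0.145/0.708 = 0.205.

0.205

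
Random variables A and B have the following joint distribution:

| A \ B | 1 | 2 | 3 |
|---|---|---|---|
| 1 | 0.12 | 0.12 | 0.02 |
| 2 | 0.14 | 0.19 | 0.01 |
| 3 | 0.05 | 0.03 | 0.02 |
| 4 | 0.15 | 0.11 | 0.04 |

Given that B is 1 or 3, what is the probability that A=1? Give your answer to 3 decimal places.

0.255

P(B=1) = 0.12 + 0.14 + 0.05 + 0.15 = 0.46.
P(B=3) = 0.02 + 0.01 + 0.02 + 0.04 = 0.09.
P(B ∈ {1, 3}) = 0.46 + 0.09 = 0.55; P(A=1, B ∈ {1, 3}) = 0.12 + 0.02 = 0.14.
P(A=1 | B ∈ {1, 3}) = 0.14/0.55 = 0.255.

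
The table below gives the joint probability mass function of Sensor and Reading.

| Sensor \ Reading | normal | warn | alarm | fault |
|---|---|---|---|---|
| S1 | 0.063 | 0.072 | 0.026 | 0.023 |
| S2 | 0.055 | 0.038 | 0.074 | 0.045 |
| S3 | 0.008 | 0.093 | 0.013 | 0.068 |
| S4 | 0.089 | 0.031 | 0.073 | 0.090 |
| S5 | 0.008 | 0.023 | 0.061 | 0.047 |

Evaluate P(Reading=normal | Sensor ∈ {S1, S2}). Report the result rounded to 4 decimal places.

0.2980

P(Sensor=S1) = 0.063 + 0.072 + 0.026 + 0.023 = 0.184.
P(Sensor=S2) = 0.055 + 0.038 + 0.074 + 0.045 = 0.212.
P(Sensor ∈ {S1, S2}) = 0.184 + 0.212 = 0.396; P(Reading=normal, Sensor ∈ {S1, S2}) = 0.063 + 0.055 = 0.118.
P(Reading=normal | Sensor ∈ {S1, S2}) = 0.118/0.396 = 0.2980.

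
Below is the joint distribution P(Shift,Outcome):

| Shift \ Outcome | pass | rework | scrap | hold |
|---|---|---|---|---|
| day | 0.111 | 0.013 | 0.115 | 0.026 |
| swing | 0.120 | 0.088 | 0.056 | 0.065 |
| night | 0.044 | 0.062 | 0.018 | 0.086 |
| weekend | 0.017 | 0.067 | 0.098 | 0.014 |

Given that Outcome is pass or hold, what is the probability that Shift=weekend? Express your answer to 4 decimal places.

P(Outcome=pass) = 0.111 + 0.120 + 0.044 + 0.017 = 0.292.
P(Outcome=hold) = 0.026 + 0.065 + 0.086 + 0.014 = 0.191.
P(Outcome ∈ {pass, hold}) = 0.292 + 0.191 = 0.483; P(Shift=weekend, Outcome ∈ {pass, hold}) = 0.017 + 0.014 = 0.031.
P(Shift=weekend | Outcome ∈ {pass, hold}) = 0.031/0.483 = 0.0642.

0.0642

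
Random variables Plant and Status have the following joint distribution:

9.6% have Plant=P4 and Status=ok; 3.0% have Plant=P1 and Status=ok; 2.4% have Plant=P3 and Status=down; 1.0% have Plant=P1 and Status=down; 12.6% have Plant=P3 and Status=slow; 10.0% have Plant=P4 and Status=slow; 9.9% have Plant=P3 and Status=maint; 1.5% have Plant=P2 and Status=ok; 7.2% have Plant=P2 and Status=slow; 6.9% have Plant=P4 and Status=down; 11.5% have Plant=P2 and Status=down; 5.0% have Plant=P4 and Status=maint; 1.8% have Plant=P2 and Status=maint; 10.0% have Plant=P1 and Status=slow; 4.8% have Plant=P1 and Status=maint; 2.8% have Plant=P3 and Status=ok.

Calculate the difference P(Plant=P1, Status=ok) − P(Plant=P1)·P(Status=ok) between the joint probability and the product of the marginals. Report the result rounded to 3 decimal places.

-0.002

P(Plant=P1) = 0.030 + 0.100 + 0.010 + 0.048 = 0.188.
P(Status=ok) = 0.030 + 0.015 + 0.028 + 0.096 = 0.169.
P(Plant=P1, Status=ok) − P(Plant=P1)P(Status=ok) = 0.030 − 0.188×0.169 = -0.002.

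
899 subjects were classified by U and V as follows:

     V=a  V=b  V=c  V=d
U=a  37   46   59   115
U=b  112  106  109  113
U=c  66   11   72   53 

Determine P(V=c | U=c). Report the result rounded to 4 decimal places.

0.3564

Total with U=c: 66 + 11 + 72 + 53 = 202.
P(V=c | U=c) = 72/202 = 0.3564.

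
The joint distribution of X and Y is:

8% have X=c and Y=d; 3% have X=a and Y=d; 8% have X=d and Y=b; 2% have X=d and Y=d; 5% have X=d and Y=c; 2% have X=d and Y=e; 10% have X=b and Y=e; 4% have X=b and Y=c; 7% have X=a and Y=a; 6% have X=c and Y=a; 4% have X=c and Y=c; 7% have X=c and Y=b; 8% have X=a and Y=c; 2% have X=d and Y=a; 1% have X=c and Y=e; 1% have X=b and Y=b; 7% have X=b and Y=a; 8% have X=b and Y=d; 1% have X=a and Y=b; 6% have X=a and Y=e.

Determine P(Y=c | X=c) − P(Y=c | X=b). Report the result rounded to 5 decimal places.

0.02051

P(X=c) = 0.06 + 0.07 + 0.04 + 0.08 + 0.01 = 0.26; P(Y=c | X=c) = 0.04/0.26 = 0.153846.
P(X=b) = 0.07 + 0.01 + 0.04 + 0.08 + 0.10 = 0.30; P(Y=c | X=b) = 0.04/0.30 = 0.133333.
Difference = 0.02051.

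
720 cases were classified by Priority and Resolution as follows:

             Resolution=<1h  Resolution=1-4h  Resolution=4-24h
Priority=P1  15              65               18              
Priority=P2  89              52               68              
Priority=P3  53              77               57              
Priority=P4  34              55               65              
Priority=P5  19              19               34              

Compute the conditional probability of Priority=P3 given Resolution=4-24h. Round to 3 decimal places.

0.236

Total with Resolution=4-24h: 18 + 68 + 57 + 65 + 34 = 242.
P(Priority=P3 | Resolution=4-24h) = 57/242 = 0.236.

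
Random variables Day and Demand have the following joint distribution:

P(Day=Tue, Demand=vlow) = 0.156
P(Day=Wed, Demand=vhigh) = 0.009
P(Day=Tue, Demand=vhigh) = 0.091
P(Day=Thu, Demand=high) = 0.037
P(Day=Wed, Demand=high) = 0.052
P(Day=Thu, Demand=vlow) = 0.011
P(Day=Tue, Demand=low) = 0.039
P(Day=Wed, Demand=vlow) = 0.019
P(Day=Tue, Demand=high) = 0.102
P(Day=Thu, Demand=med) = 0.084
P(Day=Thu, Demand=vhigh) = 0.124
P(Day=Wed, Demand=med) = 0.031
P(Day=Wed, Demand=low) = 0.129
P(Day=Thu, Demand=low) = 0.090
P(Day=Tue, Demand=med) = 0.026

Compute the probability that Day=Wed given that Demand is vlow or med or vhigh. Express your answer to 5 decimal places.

0.10708

P(Demand=vlow) = 0.156 + 0.019 + 0.011 = 0.186.
P(Demand=med) = 0.026 + 0.031 + 0.084 = 0.141.
P(Demand=vhigh) = 0.091 + 0.009 + 0.124 = 0.224.
P(Demand ∈ {vlow, med, vhigh}) = 0.186 + 0.141 + 0.224 = 0.551; P(Day=Wed, Demand ∈ {vlow, med, vhigh}) = 0.019 + 0.031 + 0.009 = 0.059.
P(Day=Wed | Demand ∈ {vlow, med, vhigh}) = 0.059/0.551 = 0.10708.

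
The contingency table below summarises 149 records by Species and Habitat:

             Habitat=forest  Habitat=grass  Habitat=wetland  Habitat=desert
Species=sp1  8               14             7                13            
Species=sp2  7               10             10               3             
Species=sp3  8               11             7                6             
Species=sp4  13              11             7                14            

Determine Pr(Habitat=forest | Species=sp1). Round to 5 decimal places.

0.19048

Total with Species=sp1: 8 + 14 + 7 + 13 = 42.
P(Habitat=forest | Species=sp1) = 8/42 = 0.19048.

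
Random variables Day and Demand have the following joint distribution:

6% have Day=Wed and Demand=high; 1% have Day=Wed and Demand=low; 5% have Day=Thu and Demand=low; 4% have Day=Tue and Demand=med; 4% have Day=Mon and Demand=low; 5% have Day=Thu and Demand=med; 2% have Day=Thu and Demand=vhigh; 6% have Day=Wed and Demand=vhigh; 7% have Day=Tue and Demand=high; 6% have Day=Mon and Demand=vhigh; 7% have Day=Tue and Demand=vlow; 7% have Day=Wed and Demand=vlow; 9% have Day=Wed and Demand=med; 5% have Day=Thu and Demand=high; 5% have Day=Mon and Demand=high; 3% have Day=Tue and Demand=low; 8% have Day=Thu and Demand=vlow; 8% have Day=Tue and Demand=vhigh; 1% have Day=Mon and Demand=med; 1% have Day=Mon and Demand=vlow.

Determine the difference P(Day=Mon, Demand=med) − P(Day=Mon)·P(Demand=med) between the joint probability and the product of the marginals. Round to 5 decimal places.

-0.02230

P(Day=Mon) = 0.01 + 0.04 + 0.01 + 0.05 + 0.06 = 0.17.
P(Demand=med) = 0.01 + 0.04 + 0.09 + 0.05 = 0.19.
P(Day=Mon, Demand=med) − P(Day=Mon)P(Demand=med) = 0.01 − 0.17×0.19 = -0.02230.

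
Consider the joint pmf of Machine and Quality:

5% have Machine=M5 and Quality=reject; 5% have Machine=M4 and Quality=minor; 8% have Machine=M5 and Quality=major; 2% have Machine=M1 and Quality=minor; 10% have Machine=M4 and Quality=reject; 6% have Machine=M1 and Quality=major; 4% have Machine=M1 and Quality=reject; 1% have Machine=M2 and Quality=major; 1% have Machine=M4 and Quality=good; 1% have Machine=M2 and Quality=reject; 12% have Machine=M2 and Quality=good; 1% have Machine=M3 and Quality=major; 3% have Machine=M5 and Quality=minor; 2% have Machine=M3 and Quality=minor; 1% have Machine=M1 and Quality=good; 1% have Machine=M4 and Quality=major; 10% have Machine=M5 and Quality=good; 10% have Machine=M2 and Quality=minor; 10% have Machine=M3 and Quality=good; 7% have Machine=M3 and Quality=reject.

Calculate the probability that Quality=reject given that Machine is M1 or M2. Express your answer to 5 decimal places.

0.13514

P(Machine=M1) = 0.01 + 0.02 + 0.06 + 0.04 = 0.13.
P(Machine=M2) = 0.12 + 0.10 + 0.01 + 0.01 = 0.24.
P(Machine ∈ {M1, M2}) = 0.13 + 0.24 = 0.37; P(Quality=reject, Machine ∈ {M1, M2}) = 0.04 + 0.01 = 0.05.
P(Quality=reject | Machine ∈ {M1, M2}) = 0.05/0.37 = 0.13514.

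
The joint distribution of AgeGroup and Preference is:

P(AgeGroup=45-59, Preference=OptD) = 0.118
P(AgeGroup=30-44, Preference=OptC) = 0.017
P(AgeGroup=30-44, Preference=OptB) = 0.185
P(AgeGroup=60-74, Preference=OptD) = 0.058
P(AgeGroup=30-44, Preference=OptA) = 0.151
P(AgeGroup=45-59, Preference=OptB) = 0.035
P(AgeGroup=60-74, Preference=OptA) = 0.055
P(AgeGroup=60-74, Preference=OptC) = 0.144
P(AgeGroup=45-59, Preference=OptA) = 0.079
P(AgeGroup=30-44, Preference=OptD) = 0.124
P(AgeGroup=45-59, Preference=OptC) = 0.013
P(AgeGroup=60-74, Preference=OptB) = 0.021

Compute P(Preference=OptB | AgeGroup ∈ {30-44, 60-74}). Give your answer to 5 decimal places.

0.27285

P(AgeGroup=30-44) = 0.151 + 0.185 + 0.017 + 0.124 = 0.477.
P(AgeGroup=60-74) = 0.055 + 0.021 + 0.144 + 0.058 = 0.278.
P(AgeGroup ∈ {30-44, 60-74}) = 0.477 + 0.278 = 0.755; P(Preference=OptB, AgeGroup ∈ {30-44, 60-74}) = 0.185 + 0.021 = 0.206.
P(Preference=OptB | AgeGroup ∈ {30-44, 60-74}) = 0.206/0.755 = 0.27285.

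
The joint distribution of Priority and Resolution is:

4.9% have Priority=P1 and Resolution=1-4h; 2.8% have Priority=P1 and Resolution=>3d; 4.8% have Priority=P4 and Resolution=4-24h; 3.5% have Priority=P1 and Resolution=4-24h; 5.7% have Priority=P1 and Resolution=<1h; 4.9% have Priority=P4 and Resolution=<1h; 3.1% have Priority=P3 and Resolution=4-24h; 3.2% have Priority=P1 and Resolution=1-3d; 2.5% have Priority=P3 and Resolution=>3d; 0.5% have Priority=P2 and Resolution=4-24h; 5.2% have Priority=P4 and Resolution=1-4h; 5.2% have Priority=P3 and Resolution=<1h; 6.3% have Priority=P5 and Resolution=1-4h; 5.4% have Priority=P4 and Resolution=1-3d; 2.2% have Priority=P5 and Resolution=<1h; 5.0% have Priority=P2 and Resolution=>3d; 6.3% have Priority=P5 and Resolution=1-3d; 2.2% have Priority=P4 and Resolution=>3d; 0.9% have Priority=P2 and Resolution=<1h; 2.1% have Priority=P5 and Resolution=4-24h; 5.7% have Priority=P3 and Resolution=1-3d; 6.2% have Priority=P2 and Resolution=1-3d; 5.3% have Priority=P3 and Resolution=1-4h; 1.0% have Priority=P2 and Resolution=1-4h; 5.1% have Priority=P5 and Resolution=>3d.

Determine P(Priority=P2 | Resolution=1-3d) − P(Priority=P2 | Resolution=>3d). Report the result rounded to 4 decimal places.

P(Resolution=1-3d) = 0.032 + 0.062 + 0.057 + 0.054 + 0.063 = 0.268; P(Priority=P2 | Resolution=1-3d) = 0.062/0.268 = 0.23134.
P(Resolution=>3d) = 0.028 + 0.050 + 0.025 + 0.022 + 0.051 = 0.176; P(Priority=P2 | Resolution=>3d) = 0.050/0.176 = 0.28409.
Difference = -0.0527.

-0.0527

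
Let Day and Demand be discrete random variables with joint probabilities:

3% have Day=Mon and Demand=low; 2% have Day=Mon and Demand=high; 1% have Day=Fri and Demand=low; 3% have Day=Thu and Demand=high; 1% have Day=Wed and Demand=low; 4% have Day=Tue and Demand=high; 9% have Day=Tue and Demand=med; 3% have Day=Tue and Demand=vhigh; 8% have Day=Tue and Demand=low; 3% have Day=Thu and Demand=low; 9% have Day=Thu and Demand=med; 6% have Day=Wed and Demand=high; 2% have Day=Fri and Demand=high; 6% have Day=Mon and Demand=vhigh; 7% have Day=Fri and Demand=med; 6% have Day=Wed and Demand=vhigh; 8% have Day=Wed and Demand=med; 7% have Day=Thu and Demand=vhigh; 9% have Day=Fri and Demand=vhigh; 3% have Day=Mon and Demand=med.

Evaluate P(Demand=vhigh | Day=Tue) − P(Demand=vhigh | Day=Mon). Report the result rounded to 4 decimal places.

-0.3036

P(Day=Tue) = 0.08 + 0.09 + 0.04 + 0.03 = 0.24; P(Demand=vhigh | Day=Tue) = 0.03/0.24 = 0.12500.
P(Day=Mon) = 0.03 + 0.03 + 0.02 + 0.06 = 0.14; P(Demand=vhigh | Day=Mon) = 0.06/0.14 = 0.42857.
Difference = -0.3036.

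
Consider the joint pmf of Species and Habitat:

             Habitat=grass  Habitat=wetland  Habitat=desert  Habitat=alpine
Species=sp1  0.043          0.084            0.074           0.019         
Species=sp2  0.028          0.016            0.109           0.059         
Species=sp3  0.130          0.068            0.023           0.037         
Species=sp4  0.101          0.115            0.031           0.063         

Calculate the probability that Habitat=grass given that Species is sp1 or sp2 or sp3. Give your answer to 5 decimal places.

P(Species=sp1) = 0.043 + 0.084 + 0.074 + 0.019 = 0.220.
P(Species=sp2) = 0.028 + 0.016 + 0.109 + 0.059 = 0.212.
P(Species=sp3) = 0.130 + 0.068 + 0.023 + 0.037 = 0.258.
P(Species ∈ {sp1, sp2, sp3}) = 0.220 + 0.212 + 0.258 = 0.690; P(Habitat=grass, Species ∈ {sp1, sp2, sp3}) = 0.043 + 0.028 + 0.130 = 0.201.
P(Habitat=grass | Species ∈ {sp1, sp2, sp3}) = 0.201/0.690 = 0.29130.

0.29130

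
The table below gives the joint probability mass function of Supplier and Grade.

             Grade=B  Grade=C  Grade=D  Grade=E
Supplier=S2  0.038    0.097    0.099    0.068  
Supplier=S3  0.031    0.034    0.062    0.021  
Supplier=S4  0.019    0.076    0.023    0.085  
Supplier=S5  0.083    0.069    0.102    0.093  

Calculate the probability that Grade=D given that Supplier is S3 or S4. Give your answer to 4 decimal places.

P(Supplier=S3) = 0.031 + 0.034 + 0.062 + 0.021 = 0.148.
P(Supplier=S4) = 0.019 + 0.076 + 0.023 + 0.085 = 0.203.
P(Supplier ∈ {S3, S4}) = 0.148 + 0.203 = 0.351; P(Grade=D, Supplier ∈ {S3, S4}) = 0.062 + 0.023 = 0.085.
P(Grade=D | Supplier ∈ {S3, S4}) = 0.085/0.351 = 0.2422.

0.2422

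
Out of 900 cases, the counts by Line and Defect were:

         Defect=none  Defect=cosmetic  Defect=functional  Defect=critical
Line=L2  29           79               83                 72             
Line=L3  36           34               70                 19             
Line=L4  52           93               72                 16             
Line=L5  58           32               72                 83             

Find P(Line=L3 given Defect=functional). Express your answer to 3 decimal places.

Total with Defect=functional: 83 + 70 + 72 + 72 = 297.
P(Line=L3 | Defect=functional) = 70/297 = 0.236.

0.236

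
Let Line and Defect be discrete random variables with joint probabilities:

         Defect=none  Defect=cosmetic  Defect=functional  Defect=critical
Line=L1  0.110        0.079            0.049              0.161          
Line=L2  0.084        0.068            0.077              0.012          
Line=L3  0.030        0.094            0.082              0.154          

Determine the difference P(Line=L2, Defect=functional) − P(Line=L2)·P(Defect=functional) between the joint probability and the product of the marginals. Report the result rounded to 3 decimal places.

0.027

P(Line=L2) = 0.084 + 0.068 + 0.077 + 0.012 = 0.241.
P(Defect=functional) = 0.049 + 0.077 + 0.082 = 0.208.
P(Line=L2, Defect=functional) − P(Line=L2)P(Defect=functional) = 0.077 − 0.241×0.208 = 0.027.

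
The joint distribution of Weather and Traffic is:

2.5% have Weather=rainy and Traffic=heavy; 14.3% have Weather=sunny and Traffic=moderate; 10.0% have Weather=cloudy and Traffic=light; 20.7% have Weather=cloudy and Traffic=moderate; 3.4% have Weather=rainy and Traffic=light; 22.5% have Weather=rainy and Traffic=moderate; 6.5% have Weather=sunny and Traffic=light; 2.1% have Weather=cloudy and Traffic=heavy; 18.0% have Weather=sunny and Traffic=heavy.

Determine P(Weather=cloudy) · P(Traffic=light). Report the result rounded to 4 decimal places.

P(Weather=cloudy) = 0.100 + 0.207 + 0.021 = 0.328.
P(Traffic=light) = 0.065 + 0.100 + 0.034 = 0.199.
Product: 0.328 × 0.199 = 0.0653.

0.0653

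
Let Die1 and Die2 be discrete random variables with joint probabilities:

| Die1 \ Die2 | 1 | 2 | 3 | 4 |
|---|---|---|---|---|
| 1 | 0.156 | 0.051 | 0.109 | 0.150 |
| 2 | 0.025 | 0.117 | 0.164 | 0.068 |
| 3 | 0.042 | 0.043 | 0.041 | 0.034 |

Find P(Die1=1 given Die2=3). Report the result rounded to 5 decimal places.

0.34713

P(Die2=3) = 0.109 + 0.164 + 0.041 = 0.314.
P(Die1=1 | Die2=3) = 0.109/0.314 = 0.34713.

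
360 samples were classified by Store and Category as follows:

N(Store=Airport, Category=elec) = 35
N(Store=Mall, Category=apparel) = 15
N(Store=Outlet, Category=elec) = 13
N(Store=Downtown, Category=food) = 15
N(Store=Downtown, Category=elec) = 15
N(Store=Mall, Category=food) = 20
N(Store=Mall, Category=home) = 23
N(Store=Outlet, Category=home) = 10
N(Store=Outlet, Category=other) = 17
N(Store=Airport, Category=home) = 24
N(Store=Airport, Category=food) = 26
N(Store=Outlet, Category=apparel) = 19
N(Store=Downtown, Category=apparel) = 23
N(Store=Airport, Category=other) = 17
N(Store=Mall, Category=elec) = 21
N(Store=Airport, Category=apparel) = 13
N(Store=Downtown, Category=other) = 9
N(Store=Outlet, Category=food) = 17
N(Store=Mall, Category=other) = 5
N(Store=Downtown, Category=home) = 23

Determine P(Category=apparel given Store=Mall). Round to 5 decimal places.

Total with Store=Mall: 20 + 15 + 21 + 23 + 5 = 84.
P(Category=apparel | Store=Mall) = 15/84 = 0.17857.

0.17857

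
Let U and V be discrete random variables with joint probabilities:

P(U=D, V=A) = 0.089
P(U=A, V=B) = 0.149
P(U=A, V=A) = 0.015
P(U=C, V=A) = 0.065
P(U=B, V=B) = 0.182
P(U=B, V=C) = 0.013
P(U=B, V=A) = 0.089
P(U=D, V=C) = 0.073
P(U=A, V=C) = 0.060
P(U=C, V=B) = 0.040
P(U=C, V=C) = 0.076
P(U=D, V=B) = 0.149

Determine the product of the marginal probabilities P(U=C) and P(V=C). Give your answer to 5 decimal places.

P(U=C) = 0.065 + 0.040 + 0.076 = 0.181.
P(V=C) = 0.060 + 0.013 + 0.076 + 0.073 = 0.222.
Product: 0.181 × 0.222 = 0.04018.

0.04018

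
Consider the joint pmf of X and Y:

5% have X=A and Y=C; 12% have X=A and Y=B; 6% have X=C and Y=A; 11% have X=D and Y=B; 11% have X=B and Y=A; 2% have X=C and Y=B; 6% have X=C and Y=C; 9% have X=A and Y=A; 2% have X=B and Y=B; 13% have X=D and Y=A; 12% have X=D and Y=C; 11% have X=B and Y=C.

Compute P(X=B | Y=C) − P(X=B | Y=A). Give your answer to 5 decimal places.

0.04148

P(Y=C) = 0.05 + 0.11 + 0.06 + 0.12 = 0.34; P(X=B | Y=C) = 0.11/0.34 = 0.323529.
P(Y=A) = 0.09 + 0.11 + 0.06 + 0.13 = 0.39; P(X=B | Y=A) = 0.11/0.39 = 0.282051.
Difference = 0.04148.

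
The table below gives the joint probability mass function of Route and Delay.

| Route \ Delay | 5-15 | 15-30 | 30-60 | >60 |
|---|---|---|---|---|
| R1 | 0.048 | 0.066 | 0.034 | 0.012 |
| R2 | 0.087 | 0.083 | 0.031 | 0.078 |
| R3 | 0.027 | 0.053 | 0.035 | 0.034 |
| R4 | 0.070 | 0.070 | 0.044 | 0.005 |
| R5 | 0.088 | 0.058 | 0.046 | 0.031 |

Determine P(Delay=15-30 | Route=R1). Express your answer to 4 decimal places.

P(Route=R1) = 0.048 + 0.066 + 0.034 + 0.012 = 0.160.
P(Delay=15-30 | Route=R1) = 0.066/0.160 = 0.4125.

0.4125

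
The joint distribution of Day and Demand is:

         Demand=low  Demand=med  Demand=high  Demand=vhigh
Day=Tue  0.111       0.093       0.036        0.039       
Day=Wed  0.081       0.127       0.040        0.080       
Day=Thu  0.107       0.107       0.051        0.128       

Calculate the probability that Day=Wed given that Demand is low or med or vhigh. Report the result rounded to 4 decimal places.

P(Demand=low) = 0.111 + 0.081 + 0.107 = 0.299.
P(Demand=med) = 0.093 + 0.127 + 0.107 = 0.327.
P(Demand=vhigh) = 0.039 + 0.080 + 0.128 = 0.247.
P(Demand ∈ {low, med, vhigh}) = 0.299 + 0.327 + 0.247 = 0.873; P(Day=Wed, Demand ∈ {low, med, vhigh}) = 0.081 + 0.127 + 0.080 = 0.288.
P(Day=Wed | Demand ∈ {low, med, vhigh}) = 0.288/0.873 = 0.3299.

0.3299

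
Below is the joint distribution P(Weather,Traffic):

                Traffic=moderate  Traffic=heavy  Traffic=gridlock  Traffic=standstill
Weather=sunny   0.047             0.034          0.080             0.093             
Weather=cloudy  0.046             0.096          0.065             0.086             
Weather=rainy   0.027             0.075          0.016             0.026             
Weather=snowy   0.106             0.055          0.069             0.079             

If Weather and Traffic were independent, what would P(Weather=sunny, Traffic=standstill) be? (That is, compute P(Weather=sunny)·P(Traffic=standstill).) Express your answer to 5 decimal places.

0.07214

P(Weather=sunny) = 0.047 + 0.034 + 0.080 + 0.093 = 0.254.
P(Traffic=standstill) = 0.093 + 0.086 + 0.026 + 0.079 = 0.284.
Product: 0.254 × 0.284 = 0.07214.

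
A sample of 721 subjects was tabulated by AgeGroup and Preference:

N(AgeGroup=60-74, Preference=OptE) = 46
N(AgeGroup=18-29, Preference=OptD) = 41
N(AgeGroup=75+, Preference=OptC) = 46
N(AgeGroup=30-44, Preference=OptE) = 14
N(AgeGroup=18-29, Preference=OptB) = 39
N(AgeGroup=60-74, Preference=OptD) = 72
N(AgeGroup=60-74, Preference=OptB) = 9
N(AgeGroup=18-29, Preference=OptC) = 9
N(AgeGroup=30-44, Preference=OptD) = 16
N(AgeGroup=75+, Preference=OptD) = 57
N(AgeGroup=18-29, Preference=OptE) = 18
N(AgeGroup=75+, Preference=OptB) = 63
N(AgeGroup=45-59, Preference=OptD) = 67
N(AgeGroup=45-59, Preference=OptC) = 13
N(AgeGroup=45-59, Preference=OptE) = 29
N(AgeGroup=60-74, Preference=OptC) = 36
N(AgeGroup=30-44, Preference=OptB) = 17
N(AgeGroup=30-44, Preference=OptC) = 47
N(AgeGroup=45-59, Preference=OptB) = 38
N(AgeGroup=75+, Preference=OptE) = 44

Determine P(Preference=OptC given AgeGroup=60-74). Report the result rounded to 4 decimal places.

0.2209

Total with AgeGroup=60-74: 9 + 36 + 72 + 46 = 163.
P(Preference=OptC | AgeGroup=60-74) = 36/163 = 0.2209.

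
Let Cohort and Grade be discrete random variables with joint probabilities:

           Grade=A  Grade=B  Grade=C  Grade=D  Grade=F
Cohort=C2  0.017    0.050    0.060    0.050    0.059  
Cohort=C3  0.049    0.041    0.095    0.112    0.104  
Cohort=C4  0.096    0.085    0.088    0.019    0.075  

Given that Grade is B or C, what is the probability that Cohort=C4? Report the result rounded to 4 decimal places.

P(Grade=B) = 0.050 + 0.041 + 0.085 = 0.176.
P(Grade=C) = 0.060 + 0.095 + 0.088 = 0.243.
P(Grade ∈ {B, C}) = 0.176 + 0.243 = 0.419; P(Cohort=C4, Grade ∈ {B, C}) = 0.085 + 0.088 = 0.173.
P(Cohort=C4 | Grade ∈ {B, C}) = 0.173/0.419 = 0.4129.

0.4129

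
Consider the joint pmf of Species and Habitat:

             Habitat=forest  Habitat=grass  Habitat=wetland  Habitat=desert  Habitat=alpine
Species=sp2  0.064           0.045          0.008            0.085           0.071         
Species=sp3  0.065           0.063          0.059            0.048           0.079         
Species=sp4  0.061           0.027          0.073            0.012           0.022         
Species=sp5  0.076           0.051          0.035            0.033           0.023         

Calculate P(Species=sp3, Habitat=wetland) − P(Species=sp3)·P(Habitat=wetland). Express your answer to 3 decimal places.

P(Species=sp3) = 0.065 + 0.063 + 0.059 + 0.048 + 0.079 = 0.314.
P(Habitat=wetland) = 0.008 + 0.059 + 0.073 + 0.035 = 0.175.
P(Species=sp3, Habitat=wetland) − P(Species=sp3)P(Habitat=wetland) = 0.059 − 0.314×0.175 = 0.004.

0.004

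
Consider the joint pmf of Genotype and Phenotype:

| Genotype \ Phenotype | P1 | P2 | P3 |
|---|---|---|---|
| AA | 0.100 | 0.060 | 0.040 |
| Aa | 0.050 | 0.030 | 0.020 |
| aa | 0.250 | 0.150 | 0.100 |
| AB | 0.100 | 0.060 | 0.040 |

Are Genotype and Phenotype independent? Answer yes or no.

Every cell satisfies P(Genotype,Phenotype) = P(Genotype)·P(Phenotype). For instance P(Genotype=AA) = 0.200, P(Phenotype=P2) = 0.300, and 0.200×0.300 = 0.060 matches the joint entry. So Genotype and Phenotype are independent.

yes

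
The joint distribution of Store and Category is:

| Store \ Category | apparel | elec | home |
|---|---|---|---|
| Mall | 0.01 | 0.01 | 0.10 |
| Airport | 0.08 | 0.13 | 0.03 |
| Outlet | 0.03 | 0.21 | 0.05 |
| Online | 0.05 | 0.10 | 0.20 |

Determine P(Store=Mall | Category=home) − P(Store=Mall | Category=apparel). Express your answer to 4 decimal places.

0.2043

P(Category=home) = 0.10 + 0.03 + 0.05 + 0.20 = 0.38; P(Store=Mall | Category=home) = 0.10/0.38 = 0.26316.
P(Category=apparel) = 0.01 + 0.08 + 0.03 + 0.05 = 0.17; P(Store=Mall | Category=apparel) = 0.01/0.17 = 0.05882.
Difference = 0.2043.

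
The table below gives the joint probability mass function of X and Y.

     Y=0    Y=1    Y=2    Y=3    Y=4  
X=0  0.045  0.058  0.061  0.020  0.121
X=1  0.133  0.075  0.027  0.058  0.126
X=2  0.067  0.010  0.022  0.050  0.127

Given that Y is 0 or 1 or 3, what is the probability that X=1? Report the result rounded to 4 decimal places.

P(Y=0) = 0.045 + 0.133 + 0.067 = 0.245.
P(Y=1) = 0.058 + 0.075 + 0.010 = 0.143.
P(Y=3) = 0.020 + 0.058 + 0.050 = 0.128.
P(Y ∈ {0, 1, 3}) = 0.245 + 0.143 + 0.128 = 0.516; P(X=1, Y ∈ {0, 1, 3}) = 0.133 + 0.075 + 0.058 = 0.266.
P(X=1 | Y ∈ {0, 1, 3}) = 0.266/0.516 = 0.5155.

0.5155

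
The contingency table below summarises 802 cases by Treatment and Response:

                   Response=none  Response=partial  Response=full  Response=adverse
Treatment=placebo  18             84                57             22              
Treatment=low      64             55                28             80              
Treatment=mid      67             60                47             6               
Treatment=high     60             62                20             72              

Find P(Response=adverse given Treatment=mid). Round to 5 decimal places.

0.03333

Total with Treatment=mid: 67 + 60 + 47 + 6 = 180.
P(Response=adverse | Treatment=mid) = 6/180 = 0.03333.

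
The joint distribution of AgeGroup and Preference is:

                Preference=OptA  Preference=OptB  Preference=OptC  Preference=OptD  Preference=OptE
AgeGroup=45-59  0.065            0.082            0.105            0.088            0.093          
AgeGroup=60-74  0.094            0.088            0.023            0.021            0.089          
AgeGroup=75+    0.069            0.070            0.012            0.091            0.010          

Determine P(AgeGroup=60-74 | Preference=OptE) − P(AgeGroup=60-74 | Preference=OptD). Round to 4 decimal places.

P(Preference=OptE) = 0.093 + 0.089 + 0.010 = 0.192; P(AgeGroup=60-74 | Preference=OptE) = 0.089/0.192 = 0.46354.
P(Preference=OptD) = 0.088 + 0.021 + 0.091 = 0.200; P(AgeGroup=60-74 | Preference=OptD) = 0.021/0.200 = 0.10500.
Difference = 0.3585.

0.3585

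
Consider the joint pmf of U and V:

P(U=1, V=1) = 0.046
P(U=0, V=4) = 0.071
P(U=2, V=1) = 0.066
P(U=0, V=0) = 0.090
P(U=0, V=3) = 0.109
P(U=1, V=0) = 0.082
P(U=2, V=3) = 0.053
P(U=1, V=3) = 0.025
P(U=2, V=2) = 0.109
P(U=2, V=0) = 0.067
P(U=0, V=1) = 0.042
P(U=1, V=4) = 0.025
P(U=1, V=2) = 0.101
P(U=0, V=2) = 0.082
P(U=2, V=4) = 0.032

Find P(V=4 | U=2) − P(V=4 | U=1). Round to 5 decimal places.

P(U=2) = 0.067 + 0.066 + 0.109 + 0.053 + 0.032 = 0.327; P(V=4 | U=2) = 0.032/0.327 = 0.097859.
P(U=1) = 0.082 + 0.046 + 0.101 + 0.025 + 0.025 = 0.279; P(V=4 | U=1) = 0.025/0.279 = 0.089606.
Difference = 0.00825.

0.00825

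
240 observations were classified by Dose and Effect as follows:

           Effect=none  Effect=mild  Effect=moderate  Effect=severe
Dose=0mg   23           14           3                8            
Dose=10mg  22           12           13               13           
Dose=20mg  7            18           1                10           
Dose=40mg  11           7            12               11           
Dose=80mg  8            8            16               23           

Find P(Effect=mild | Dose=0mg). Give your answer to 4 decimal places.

0.2917

Total with Dose=0mg: 23 + 14 + 3 + 8 = 48.
P(Effect=mild | Dose=0mg) = 14/48 = 0.2917.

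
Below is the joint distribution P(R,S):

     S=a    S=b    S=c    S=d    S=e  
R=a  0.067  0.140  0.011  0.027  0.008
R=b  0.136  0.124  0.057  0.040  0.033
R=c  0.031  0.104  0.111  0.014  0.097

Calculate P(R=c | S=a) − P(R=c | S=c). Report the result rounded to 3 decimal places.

-0.488

P(S=a) = 0.067 + 0.136 + 0.031 = 0.234; P(R=c | S=a) = 0.031/0.234 = 0.1325.
P(S=c) = 0.011 + 0.057 + 0.111 = 0.179; P(R=c | S=c) = 0.111/0.179 = 0.6201.
Difference = -0.488.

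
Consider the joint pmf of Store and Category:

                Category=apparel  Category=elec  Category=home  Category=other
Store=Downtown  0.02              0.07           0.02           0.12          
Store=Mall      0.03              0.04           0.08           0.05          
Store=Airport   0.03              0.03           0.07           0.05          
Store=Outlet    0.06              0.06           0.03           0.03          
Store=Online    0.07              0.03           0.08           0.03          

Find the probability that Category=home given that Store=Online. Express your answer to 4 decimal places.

0.3810

P(Store=Online) = 0.07 + 0.03 + 0.08 + 0.03 = 0.21.
P(Category=home | Store=Online) = 0.08/0.21 = 0.3810.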